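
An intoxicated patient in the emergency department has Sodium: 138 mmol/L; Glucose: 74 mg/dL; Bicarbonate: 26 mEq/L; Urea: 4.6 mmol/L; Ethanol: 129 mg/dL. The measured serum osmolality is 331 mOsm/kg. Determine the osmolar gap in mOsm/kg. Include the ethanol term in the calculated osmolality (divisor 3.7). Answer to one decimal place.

Calculated osmolality = 2·Na + glucose/18 + urea + ethanol/3.7
= 2·138 + 74/18 + 4.6 + 129/3.7
= 276 + 4.11 + 4.60 + 34.86
= 319.57 mOsm/kg ≈ 319.6 mOsm/kg
Osmolar gap = measured − calculated = 331 − 319.6 = 11.4 mOsm/kg

11.4 mOsm/kg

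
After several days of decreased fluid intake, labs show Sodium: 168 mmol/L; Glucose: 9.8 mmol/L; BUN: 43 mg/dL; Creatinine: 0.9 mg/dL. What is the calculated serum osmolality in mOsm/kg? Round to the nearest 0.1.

361.2 mOsm/kg

Calculated osmolality = 2·Na + glucose + BUN/2.8
= 2·168 + 9.8 + 43/2.8
= 336 + 9.80 + 15.36
= 361.16 mOsm/kg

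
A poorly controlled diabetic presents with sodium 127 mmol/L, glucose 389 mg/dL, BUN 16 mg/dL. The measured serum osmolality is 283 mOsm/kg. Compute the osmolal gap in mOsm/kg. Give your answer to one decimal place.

Calculated osmolality = 2·Na + glucose/18 + BUN/2.8
= 2·127 + 389/18 + 16/2.8
= 254 + 21.61 + 5.71
= 281.32 mOsm/kg ≈ 281.3 mOsm/kg
Osmolar gap = measured − calculated = 283 − 281.3 = 1.7 mOsm/kg

1.7 mOsm/kg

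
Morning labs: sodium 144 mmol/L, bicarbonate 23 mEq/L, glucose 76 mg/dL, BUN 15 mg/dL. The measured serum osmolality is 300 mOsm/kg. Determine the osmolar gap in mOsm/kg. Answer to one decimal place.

Calculated osmolality = 2·Na + glucose/18 + BUN/2.8
= 2·144 + 76/18 + 15/2.8
= 288 + 4.22 + 5.36
= 297.58 mOsm/kg ≈ 297.6 mOsm/kg
Osmolar gap = measured − calculated = 300 − 297.6 = 2.4 mOsm/kg

2.4 mOsm/kg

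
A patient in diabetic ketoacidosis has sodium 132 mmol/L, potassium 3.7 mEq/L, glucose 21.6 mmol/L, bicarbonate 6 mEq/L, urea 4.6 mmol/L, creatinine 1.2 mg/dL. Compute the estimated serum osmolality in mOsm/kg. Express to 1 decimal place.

290.2 mOsm/kg

Calculated osmolality = 2·Na + glucose + urea
= 2·132 + 21.6 + 4.6
= 264 + 21.60 + 4.60
= 290.2 mOsm/kg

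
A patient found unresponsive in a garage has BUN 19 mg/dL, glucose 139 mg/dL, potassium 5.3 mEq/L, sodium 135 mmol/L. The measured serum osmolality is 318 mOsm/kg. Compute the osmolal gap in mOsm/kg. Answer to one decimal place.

Calculated osmolality = 2·Na + glucose/18 + BUN/2.8
= 2·135 + 139/18 + 19/2.8
= 270 + 7.72 + 6.79
= 284.51 mOsm/kg ≈ 284.5 mOsm/kg
Osmolar gap = measured − calculated = 318 − 284.5 = 33.5 mOsm/kg

33.5 mOsm/kg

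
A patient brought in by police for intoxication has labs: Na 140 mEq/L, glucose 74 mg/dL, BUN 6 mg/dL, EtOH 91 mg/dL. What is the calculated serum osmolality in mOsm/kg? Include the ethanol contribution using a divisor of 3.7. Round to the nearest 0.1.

310.8 mOsm/kg

Calculated osmolality = 2·Na + glucose/18 + BUN/2.8 + ethanol/3.7
= 2·140 + 74/18 + 6/2.8 + 91/3.7
= 280 + 4.11 + 2.14 + 24.59
= 310.84 mOsm/kg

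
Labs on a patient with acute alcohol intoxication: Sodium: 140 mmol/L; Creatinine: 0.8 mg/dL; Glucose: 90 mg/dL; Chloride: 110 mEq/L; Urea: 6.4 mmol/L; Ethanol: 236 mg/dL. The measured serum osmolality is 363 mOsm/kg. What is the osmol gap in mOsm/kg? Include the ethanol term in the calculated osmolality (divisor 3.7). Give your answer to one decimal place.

7.8 mOsm/kg

Calculated osmolality = 2·Na + glucose/18 + urea + ethanol/3.7
= 2·140 + 90/18 + 6.4 + 236/3.7
= 280 + 5 + 6.40 + 63.78
= 355.18 mOsm/kg ≈ 355.2 mOsm/kg
Osmolar gap = measured − calculated = 363 − 355.2 = 7.8 mOsm/kg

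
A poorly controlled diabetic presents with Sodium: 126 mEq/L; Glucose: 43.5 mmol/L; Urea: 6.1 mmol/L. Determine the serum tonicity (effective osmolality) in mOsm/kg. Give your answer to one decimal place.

295.5 mOsm/kg

Effective osmolality excludes urea (freely permeant across cell membranes):
2·Na + glucose
= 2·126 + 43.5
= 252 + 43.5
= 295.5 mOsm/kg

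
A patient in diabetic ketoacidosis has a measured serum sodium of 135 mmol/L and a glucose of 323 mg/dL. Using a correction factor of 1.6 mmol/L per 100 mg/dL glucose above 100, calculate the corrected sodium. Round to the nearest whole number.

Corrected Na = measured Na + 1.6 · (glucose − 100)/100
= 135 + 1.6 · (323 − 100)/100
= 135 + 3.6
= 138.6 mmol/L

139 mmol/L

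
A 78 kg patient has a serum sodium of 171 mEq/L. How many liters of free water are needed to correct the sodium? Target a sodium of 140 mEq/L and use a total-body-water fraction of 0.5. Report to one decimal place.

8.6 L

TBW = 0.5 · 78 = 39 L
Free water deficit = TBW · (Na/140 − 1)
= 39 · (171/140 − 1)
= 39 · 0.2214
= 8.63 L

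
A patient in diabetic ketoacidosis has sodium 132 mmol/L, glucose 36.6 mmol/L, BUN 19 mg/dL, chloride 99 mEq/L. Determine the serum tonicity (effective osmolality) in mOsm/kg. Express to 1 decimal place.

Effective osmolality excludes urea (freely permeant across cell membranes):
2·Na + glucose
= 2·132 + 36.6
= 264 + 36.6
= 300.6 mOsm/kg

300.6 mOsm/kg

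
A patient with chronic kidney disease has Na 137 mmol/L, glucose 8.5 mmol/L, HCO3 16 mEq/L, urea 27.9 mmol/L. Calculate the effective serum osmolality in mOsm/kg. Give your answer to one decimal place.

282.5 mOsm/kg

Effective osmolality excludes urea (freely permeant across cell membranes):
2·Na + glucose
= 2·137 + 8.5
= 274 + 8.5
= 282.5 mOsm/kg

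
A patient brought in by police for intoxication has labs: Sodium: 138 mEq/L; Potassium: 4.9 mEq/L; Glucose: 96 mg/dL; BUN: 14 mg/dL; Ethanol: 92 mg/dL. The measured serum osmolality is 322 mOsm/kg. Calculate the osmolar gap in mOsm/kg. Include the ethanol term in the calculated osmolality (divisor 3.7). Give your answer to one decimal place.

10.8 mOsm/kg

Calculated osmolality = 2·Na + glucose/18 + BUN/2.8 + ethanol/3.7
= 2·138 + 96/18 + 14/2.8 + 92/3.7
= 276 + 5.33 + 5 + 24.86
= 311.19 mOsm/kg ≈ 311.2 mOsm/kg
Osmolar gap = measured − calculated = 322 − 311.2 = 10.8 mOsm/kg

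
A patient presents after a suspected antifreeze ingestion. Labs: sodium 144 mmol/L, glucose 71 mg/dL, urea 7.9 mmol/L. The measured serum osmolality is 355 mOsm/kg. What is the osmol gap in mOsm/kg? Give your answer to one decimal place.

55.2 mOsm/kg

Calculated osmolality = 2·Na + glucose/18 + urea
= 2·144 + 71/18 + 7.9
= 288 + 3.94 + 7.90
= 299.84 mOsm/kg ≈ 299.8 mOsm/kg
Osmolar gap = measured − calculated = 355 − 299.8 = 55.2 mOsm/kg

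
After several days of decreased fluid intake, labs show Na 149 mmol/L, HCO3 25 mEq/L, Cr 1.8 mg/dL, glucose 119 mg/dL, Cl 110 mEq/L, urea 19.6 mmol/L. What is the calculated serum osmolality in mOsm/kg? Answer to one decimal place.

324.2 mOsm/kg

Calculated osmolality = 2·Na + glucose/18 + urea
= 2·149 + 119/18 + 19.6
= 298 + 6.61 + 19.60
= 324.21 mOsm/kg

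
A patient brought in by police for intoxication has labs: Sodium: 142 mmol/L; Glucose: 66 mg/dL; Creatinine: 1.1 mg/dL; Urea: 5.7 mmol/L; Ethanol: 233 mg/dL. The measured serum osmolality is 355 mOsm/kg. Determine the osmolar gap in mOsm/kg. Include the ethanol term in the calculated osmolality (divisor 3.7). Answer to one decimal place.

Calculated osmolality = 2·Na + glucose/18 + urea + ethanol/3.7
= 2·142 + 66/18 + 5.7 + 233/3.7
= 284 + 3.67 + 5.70 + 62.97
= 356.34 mOsm/kg ≈ 356.3 mOsm/kg
Osmolar gap = measured − calculated = 355 − 356.3 = -1.3 mOsm/kg

-1.3 mOsm/kg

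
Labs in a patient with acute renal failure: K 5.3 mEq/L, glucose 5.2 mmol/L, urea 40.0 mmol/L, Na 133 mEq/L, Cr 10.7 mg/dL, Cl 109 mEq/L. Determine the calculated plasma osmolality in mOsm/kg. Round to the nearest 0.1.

Calculated osmolality = 2·Na + glucose + urea
= 2·133 + 5.2 + 40
= 266 + 5.20 + 40
= 311.2 mOsm/kg

311.2 mOsm/kg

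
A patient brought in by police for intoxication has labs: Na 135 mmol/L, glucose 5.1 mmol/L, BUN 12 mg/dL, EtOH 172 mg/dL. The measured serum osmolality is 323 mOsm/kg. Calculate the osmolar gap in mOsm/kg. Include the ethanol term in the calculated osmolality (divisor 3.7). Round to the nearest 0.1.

Calculated osmolality = 2·Na + glucose + BUN/2.8 + ethanol/3.7
= 2·135 + 5.1 + 12/2.8 + 172/3.7
= 270 + 5.10 + 4.29 + 46.49
= 325.88 mOsm/kg ≈ 325.9 mOsm/kg
Osmolar gap = measured − calculated = 323 − 325.9 = -2.9 mOsm/kg

-2.9 mOsm/kg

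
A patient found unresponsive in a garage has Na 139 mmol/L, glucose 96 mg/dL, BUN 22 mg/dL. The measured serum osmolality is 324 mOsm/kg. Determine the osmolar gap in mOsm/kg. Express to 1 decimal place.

32.8 mOsm/kg

Calculated osmolality = 2·Na + glucose/18 + BUN/2.8
= 2·139 + 96/18 + 22/2.8
= 278 + 5.33 + 7.86
= 291.19 mOsm/kg ≈ 291.2 mOsm/kg
Osmolar gap = measured − calculated = 324 − 291.2 = 32.8 mOsm/kg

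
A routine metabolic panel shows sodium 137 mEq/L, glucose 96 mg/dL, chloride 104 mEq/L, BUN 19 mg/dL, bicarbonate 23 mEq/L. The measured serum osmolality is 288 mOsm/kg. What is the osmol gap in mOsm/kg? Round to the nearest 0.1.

Calculated osmolality = 2·Na + glucose/18 + BUN/2.8
= 2·137 + 96/18 + 19/2.8
= 274 + 5.33 + 6.79
= 286.12 mOsm/kg ≈ 286.1 mOsm/kg
Osmolar gap = measured − calculated = 288 − 286.1 = 1.9 mOsm/kg

1.9 mOsm/kg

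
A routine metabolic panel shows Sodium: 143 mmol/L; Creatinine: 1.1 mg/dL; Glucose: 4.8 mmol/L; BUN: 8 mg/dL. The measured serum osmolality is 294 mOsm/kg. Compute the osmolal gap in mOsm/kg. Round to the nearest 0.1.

0.3 mOsm/kg

Calculated osmolality = 2·Na + glucose + BUN/2.8
= 2·143 + 4.8 + 8/2.8
= 286 + 4.80 + 2.86
= 293.66 mOsm/kg ≈ 293.7 mOsm/kg
Osmolar gap = measured − calculated = 294 − 293.7 = 0.3 mOsm/kg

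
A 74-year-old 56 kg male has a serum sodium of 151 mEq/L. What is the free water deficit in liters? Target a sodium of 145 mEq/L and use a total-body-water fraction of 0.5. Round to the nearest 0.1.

1.2 L

TBW = 0.5 · 56 = 28 L
Free water deficit = TBW · (Na/145 − 1)
= 28 · (151/145 − 1)
= 28 · 0.0414
= 1.16 L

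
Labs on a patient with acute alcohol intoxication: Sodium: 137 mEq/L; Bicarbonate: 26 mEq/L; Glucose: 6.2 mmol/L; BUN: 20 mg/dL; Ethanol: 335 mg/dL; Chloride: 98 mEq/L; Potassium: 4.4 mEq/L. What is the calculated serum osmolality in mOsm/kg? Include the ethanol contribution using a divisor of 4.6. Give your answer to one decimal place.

360.2 mOsm/kg

Calculated osmolality = 2·Na + glucose + BUN/2.8 + ethanol/4.6
= 2·137 + 6.2 + 20/2.8 + 335/4.6
= 274 + 6.20 + 7.14 + 72.83
= 360.17 mOsm/kg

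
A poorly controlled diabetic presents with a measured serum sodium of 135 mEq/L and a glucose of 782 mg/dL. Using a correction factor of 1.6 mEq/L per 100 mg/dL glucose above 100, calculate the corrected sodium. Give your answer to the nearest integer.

146 mEq/L

Corrected Na = measured Na + 1.6 · (glucose − 100)/100
= 135 + 1.6 · (782 − 100)/100
= 135 + 10.9
= 145.9 mEq/L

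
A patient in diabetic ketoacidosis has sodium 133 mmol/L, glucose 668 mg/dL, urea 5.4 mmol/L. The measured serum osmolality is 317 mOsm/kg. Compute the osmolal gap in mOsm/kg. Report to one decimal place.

Calculated osmolality = 2·Na + glucose/18 + urea
= 2·133 + 668/18 + 5.4
= 266 + 37.11 + 5.40
= 308.51 mOsm/kg ≈ 308.5 mOsm/kg
Osmolar gap = measured − calculated = 317 − 308.5 = 8.5 mOsm/kg

8.5 mOsm/kg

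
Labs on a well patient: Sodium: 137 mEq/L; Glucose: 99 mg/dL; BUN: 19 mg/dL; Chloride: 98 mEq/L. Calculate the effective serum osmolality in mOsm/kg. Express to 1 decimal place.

Effective osmolality excludes urea (freely permeant across cell membranes):
2·Na + glucose/18
= 2·137 + 99/18
= 274 + 5.5
= 279.5 mOsm/kg

279.5 mOsm/kg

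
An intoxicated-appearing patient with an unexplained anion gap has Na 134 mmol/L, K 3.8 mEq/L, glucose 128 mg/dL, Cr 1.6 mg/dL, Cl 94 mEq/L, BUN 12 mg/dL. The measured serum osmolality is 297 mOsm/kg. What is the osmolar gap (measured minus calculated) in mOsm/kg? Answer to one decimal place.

17.6 mOsm/kg

Calculated osmolality = 2·Na + glucose/18 + BUN/2.8
= 2·134 + 128/18 + 12/2.8
= 268 + 7.11 + 4.29
= 279.4 mOsm/kg ≈ 279.4 mOsm/kg
Osmolar gap = measured − calculated = 297 − 279.4 = 17.6 mOsm/kg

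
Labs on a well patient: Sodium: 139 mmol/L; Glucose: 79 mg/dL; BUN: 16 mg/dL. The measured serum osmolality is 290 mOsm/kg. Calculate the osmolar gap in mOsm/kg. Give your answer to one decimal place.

Calculated osmolality = 2·Na + glucose/18 + BUN/2.8
= 2·139 + 79/18 + 16/2.8
= 278 + 4.39 + 5.71
= 288.1 mOsm/kg ≈ 288.1 mOsm/kg
Osmolar gap = measured − calculated = 290 − 288.1 = 1.9 mOsm/kg

1.9 mOsm/kg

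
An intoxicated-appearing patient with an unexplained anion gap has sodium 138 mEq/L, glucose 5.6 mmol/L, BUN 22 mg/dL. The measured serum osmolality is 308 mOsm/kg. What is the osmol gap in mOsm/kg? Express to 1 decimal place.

18.5 mOsm/kg

Calculated osmolality = 2·Na + glucose + BUN/2.8
= 2·138 + 5.6 + 22/2.8
= 276 + 5.60 + 7.86
= 289.46 mOsm/kg ≈ 289.5 mOsm/kg
Osmolar gap = measured − calculated = 308 − 289.5 = 18.5 mOsm/kg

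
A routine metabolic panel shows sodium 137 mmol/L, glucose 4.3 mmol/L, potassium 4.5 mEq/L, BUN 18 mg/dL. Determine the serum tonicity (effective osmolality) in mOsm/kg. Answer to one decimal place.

278.3 mOsm/kg

Effective osmolality excludes urea (freely permeant across cell membranes):
2·Na + glucose
= 2·137 + 4.3
= 274 + 4.3
= 278.3 mOsm/kg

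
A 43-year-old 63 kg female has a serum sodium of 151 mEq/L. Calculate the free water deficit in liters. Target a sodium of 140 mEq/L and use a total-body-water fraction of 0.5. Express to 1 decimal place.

TBW = 0.5 · 63 = 31.5 L
Free water deficit = TBW · (Na/140 − 1)
= 31.5 · (151/140 − 1)
= 31.5 · 0.0786
= 2.48 L

2.5 L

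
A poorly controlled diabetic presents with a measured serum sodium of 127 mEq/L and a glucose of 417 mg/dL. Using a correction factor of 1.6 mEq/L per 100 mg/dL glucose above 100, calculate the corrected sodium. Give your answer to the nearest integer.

Corrected Na = measured Na + 1.6 · (glucose − 100)/100
= 127 + 1.6 · (417 − 100)/100
= 127 + 5.1
= 132.1 mEq/L

132 mEq/L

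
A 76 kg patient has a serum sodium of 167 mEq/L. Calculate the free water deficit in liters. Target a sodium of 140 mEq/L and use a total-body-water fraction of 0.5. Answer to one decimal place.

TBW = 0.5 · 76 = 38 L
Free water deficit = TBW · (Na/140 − 1)
= 38 · (167/140 − 1)
= 38 · 0.1929
= 7.33 L

7.3 L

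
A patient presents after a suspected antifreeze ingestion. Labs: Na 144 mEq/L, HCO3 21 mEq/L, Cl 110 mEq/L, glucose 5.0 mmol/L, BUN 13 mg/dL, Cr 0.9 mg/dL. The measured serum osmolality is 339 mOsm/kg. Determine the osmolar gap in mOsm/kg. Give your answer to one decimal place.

41.4 mOsm/kg

Calculated osmolality = 2·Na + glucose + BUN/2.8
= 2·144 + 5 + 13/2.8
= 288 + 5 + 4.64
= 297.64 mOsm/kg ≈ 297.6 mOsm/kg
Osmolar gap = measured − calculated = 339 − 297.6 = 41.4 mOsm/kg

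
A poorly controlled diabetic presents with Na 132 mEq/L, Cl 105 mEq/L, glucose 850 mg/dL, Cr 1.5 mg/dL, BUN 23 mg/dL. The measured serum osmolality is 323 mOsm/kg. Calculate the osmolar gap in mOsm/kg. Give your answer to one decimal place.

3.6 mOsm/kg

Calculated osmolality = 2·Na + glucose/18 + BUN/2.8
= 2·132 + 850/18 + 23/2.8
= 264 + 47.22 + 8.21
= 319.43 mOsm/kg ≈ 319.4 mOsm/kg
Osmolar gap = measured − calculated = 323 − 319.4 = 3.6 mOsm/kg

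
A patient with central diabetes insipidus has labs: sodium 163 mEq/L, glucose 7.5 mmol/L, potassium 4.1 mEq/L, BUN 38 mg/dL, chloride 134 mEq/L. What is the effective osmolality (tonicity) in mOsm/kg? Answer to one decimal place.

Effective osmolality excludes urea (freely permeant across cell membranes):
2·Na + glucose
= 2·163 + 7.5
= 326 + 7.5
= 333.5 mOsm/kg

333.5 mOsm/kg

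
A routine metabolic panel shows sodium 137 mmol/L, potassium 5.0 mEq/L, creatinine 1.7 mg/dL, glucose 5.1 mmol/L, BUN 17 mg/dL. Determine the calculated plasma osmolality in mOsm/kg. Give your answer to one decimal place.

Calculated osmolality = 2·Na + glucose + BUN/2.8
= 2·137 + 5.1 + 17/2.8
= 274 + 5.10 + 6.07
= 285.17 mOsm/kg

285.2 mOsm/kg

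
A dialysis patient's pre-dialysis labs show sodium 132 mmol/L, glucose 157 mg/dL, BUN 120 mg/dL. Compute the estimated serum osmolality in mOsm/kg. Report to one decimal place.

Calculated osmolality = 2·Na + glucose/18 + BUN/2.8
= 2·132 + 157/18 + 120/2.8
= 264 + 8.72 + 42.86
= 315.58 mOsm/kg

315.6 mOsm/kg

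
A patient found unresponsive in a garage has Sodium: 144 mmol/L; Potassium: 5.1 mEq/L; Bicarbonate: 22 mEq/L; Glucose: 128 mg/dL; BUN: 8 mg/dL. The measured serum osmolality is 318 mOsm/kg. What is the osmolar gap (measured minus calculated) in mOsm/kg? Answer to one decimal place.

20.0 mOsm/kg

Calculated osmolality = 2·Na + glucose/18 + BUN/2.8
= 2·144 + 128/18 + 8/2.8
= 288 + 7.11 + 2.86
= 297.97 mOsm/kg ≈ 298.0 mOsm/kg
Osmolar gap = measured − calculated = 318 − 298.0 = 20.0 mOsm/kg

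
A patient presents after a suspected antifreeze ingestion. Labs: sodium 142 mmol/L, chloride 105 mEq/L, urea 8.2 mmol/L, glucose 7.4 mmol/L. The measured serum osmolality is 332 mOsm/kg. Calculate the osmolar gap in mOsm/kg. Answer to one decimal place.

Calculated osmolality = 2·Na + glucose + urea
= 2·142 + 7.4 + 8.2
= 284 + 7.40 + 8.20
= 299.6 mOsm/kg ≈ 299.6 mOsm/kg
Osmolar gap = measured − calculated = 332 − 299.6 = 32.4 mOsm/kg

32.4 mOsm/kg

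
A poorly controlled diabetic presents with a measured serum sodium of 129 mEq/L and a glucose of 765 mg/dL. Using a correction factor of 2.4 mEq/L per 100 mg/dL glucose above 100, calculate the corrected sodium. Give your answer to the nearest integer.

Corrected Na = measured Na + 2.4 · (glucose − 100)/100
= 129 + 2.4 · (765 − 100)/100
= 129 + 16
= 145 mEq/L

145 mEq/L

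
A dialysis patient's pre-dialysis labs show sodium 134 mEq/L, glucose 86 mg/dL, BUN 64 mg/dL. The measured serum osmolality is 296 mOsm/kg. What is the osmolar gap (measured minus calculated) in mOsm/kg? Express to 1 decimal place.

Calculated osmolality = 2·Na + glucose/18 + BUN/2.8
= 2·134 + 86/18 + 64/2.8
= 268 + 4.78 + 22.86
= 295.64 mOsm/kg ≈ 295.6 mOsm/kg
Osmolar gap = measured − calculated = 296 − 295.6 = 0.4 mOsm/kg

0.4 mOsm/kg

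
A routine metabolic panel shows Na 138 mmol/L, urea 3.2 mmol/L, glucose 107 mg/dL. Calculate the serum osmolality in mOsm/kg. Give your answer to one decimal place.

Calculated osmolality = 2·Na + glucose/18 + urea
= 2·138 + 107/18 + 3.2
= 276 + 5.94 + 3.20
= 285.14 mOsm/kg

285.1 mOsm/kg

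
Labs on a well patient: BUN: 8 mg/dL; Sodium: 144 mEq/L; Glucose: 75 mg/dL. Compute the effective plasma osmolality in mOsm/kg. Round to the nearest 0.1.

Effective osmolality excludes urea (freely permeant across cell membranes):
2·Na + glucose/18
= 2·144 + 75/18
= 288 + 4.17
= 292.17 mOsm/kg

292.2 mOsm/kg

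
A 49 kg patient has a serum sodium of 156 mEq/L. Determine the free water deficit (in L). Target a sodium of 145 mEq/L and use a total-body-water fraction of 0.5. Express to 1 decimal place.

TBW = 0.5 · 49 = 24.5 L
Free water deficit = TBW · (Na/145 − 1)
= 24.5 · (156/145 − 1)
= 24.5 · 0.0759
= 1.86 L

1.9 L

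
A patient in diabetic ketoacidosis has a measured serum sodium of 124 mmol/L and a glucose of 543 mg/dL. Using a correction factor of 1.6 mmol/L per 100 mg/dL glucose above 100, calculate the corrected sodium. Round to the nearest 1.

131 mmol/L

Corrected Na = measured Na + 1.6 · (glucose − 100)/100
= 124 + 1.6 · (543 − 100)/100
= 124 + 7.1
= 131.1 mmol/L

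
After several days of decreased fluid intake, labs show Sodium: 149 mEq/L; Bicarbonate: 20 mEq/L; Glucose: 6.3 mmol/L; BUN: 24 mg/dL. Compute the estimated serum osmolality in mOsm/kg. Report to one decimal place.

Calculated osmolality = 2·Na + glucose + BUN/2.8
= 2·149 + 6.3 + 24/2.8
= 298 + 6.30 + 8.57
= 312.87 mOsm/kg

312.9 mOsm/kg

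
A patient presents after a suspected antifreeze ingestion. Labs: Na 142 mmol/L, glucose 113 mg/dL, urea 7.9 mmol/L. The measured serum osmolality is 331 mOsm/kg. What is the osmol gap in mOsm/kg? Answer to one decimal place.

32.8 mOsm/kg

Calculated osmolality = 2·Na + glucose/18 + urea
= 2·142 + 113/18 + 7.9
= 284 + 6.28 + 7.90
= 298.18 mOsm/kg ≈ 298.2 mOsm/kg
Osmolar gap = measured − calculated = 331 − 298.2 = 32.8 mOsm/kg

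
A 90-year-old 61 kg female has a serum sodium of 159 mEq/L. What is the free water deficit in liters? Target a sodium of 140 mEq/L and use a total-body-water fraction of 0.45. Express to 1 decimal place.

TBW = 0.45 · 61 = 27.45 L
Free water deficit = TBW · (Na/140 − 1)
= 27.45 · (159/140 − 1)
= 27.45 · 0.1357
= 3.72 L

3.7 L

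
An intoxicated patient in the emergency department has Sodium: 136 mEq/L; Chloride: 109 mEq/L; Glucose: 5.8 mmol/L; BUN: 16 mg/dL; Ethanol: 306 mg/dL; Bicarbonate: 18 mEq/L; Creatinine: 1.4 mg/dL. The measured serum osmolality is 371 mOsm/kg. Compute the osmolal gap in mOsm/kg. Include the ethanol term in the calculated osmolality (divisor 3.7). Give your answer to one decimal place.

Calculated osmolality = 2·Na + glucose + BUN/2.8 + ethanol/3.7
= 2·136 + 5.8 + 16/2.8 + 306/3.7
= 272 + 5.80 + 5.71 + 82.70
= 366.21 mOsm/kg ≈ 366.2 mOsm/kg
Osmolar gap = measured − calculated = 371 − 366.2 = 4.8 mOsm/kg

4.8 mOsm/kg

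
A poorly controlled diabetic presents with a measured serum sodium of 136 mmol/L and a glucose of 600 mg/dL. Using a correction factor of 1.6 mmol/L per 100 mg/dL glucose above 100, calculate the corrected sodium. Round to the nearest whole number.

144 mmol/L

Corrected Na = measured Na + 1.6 · (glucose − 100)/100
= 136 + 1.6 · (600 − 100)/100
= 136 + 8
= 144 mmol/L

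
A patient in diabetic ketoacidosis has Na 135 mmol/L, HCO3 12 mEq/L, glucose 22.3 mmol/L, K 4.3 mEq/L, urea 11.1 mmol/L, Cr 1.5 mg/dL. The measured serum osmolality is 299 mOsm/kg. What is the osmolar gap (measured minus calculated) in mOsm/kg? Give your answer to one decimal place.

Calculated osmolality = 2·Na + glucose + urea
= 2·135 + 22.3 + 11.1
= 270 + 22.30 + 11.10
= 303.4 mOsm/kg ≈ 303.4 mOsm/kg
Osmolar gap = measured − calculated = 299 − 303.4 = -4.4 mOsm/kg

-4.4 mOsm/kg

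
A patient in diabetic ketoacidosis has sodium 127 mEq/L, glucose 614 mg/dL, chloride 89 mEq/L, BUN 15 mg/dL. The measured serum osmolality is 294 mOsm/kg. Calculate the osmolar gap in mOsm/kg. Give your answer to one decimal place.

0.5 mOsm/kg

Calculated osmolality = 2·Na + glucose/18 + BUN/2.8
= 2·127 + 614/18 + 15/2.8
= 254 + 34.11 + 5.36
= 293.47 mOsm/kg ≈ 293.5 mOsm/kg
Osmolar gap = measured − calculated = 294 − 293.5 = 0.5 mOsm/kg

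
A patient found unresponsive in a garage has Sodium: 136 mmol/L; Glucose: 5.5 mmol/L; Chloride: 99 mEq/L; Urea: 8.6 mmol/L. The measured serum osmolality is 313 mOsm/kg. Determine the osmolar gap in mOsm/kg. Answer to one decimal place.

26.9 mOsm/kg

Calculated osmolality = 2·Na + glucose + urea
= 2·136 + 5.5 + 8.6
= 272 + 5.50 + 8.60
= 286.1 mOsm/kg ≈ 286.1 mOsm/kg
Osmolar gap = measured − calculated = 313 − 286.1 = 26.9 mOsm/kg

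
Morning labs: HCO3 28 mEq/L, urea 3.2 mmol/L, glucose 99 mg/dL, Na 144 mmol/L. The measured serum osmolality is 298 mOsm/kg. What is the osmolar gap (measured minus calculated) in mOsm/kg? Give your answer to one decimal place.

1.3 mOsm/kg

Calculated osmolality = 2·Na + glucose/18 + urea
= 2·144 + 99/18 + 3.2
= 288 + 5.50 + 3.20
= 296.7 mOsm/kg ≈ 296.7 mOsm/kg
Osmolar gap = measured − calculated = 298 − 296.7 = 1.3 mOsm/kg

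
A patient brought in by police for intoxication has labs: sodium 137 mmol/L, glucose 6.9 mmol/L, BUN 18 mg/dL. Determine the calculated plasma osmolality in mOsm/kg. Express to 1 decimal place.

287.3 mOsm/kg

Calculated osmolality = 2·Na + glucose + BUN/2.8
= 2·137 + 6.9 + 18/2.8
= 274 + 6.90 + 6.43
= 287.33 mOsm/kg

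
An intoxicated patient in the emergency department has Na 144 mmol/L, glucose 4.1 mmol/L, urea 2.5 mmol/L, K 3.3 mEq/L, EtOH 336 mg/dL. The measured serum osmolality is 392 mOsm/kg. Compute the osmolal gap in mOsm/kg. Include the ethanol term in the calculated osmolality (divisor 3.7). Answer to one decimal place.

Calculated osmolality = 2·Na + glucose + urea + ethanol/3.7
= 2·144 + 4.1 + 2.5 + 336/3.7
= 288 + 4.10 + 2.50 + 90.81
= 385.41 mOsm/kg ≈ 385.4 mOsm/kg
Osmolar gap = measured − calculated = 392 − 385.4 = 6.6 mOsm/kg

6.6 mOsm/kg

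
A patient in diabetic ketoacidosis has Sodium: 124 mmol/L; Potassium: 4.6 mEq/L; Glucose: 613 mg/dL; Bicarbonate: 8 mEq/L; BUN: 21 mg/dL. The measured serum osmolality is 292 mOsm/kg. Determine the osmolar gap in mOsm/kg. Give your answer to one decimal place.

Calculated osmolality = 2·Na + glucose/18 + BUN/2.8
= 2·124 + 613/18 + 21/2.8
= 248 + 34.06 + 7.50
= 289.56 mOsm/kg ≈ 289.6 mOsm/kg
Osmolar gap = measured − calculated = 292 − 289.6 = 2.4 mOsm/kg

2.4 mOsm/kg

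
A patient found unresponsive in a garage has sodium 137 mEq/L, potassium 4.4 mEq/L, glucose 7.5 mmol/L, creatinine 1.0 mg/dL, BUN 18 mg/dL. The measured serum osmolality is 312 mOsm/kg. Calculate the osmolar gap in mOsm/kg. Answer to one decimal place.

Calculated osmolality = 2·Na + glucose + BUN/2.8
= 2·137 + 7.5 + 18/2.8
= 274 + 7.50 + 6.43
= 287.93 mOsm/kg ≈ 287.9 mOsm/kg
Osmolar gap = measured − calculated = 312 − 287.9 = 24.1 mOsm/kg

24.1 mOsm/kg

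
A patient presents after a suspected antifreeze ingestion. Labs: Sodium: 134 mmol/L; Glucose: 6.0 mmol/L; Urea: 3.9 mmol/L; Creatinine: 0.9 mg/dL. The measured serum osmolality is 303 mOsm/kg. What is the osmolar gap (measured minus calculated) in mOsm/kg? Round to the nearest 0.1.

Calculated osmolality = 2·Na + glucose + urea
= 2·134 + 6 + 3.9
= 268 + 6 + 3.90
= 277.9 mOsm/kg ≈ 277.9 mOsm/kg
Osmolar gap = measured − calculated = 303 − 277.9 = 25.1 mOsm/kg

25.1 mOsm/kg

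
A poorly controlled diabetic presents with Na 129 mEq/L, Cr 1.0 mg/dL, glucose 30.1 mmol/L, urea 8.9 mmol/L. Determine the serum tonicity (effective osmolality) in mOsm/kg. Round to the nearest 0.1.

288.1 mOsm/kg

Effective osmolality excludes urea (freely permeant across cell membranes):
2·Na + glucose
= 2·129 + 30.1
= 258 + 30.1
= 288.1 mOsm/kg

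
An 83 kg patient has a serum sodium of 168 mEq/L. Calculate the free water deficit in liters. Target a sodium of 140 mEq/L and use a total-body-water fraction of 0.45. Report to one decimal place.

7.5 L

TBW = 0.45 · 83 = 37.35 L
Free water deficit = TBW · (Na/140 − 1)
= 37.35 · (168/140 − 1)
= 37.35 · 0.2
= 7.47 L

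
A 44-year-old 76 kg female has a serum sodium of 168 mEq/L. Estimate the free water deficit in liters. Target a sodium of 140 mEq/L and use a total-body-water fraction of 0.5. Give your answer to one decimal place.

7.6 L

TBW = 0.5 · 76 = 38 L
Free water deficit = TBW · (Na/140 − 1)
= 38 · (168/140 − 1)
= 38 · 0.2
= 7.6 L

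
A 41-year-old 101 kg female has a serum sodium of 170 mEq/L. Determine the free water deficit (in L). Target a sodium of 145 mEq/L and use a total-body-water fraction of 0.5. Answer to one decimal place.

TBW = 0.5 · 101 = 50.5 L
Free water deficit = TBW · (Na/145 − 1)
= 50.5 · (170/145 − 1)
= 50.5 · 0.1724
= 8.71 L

8.7 L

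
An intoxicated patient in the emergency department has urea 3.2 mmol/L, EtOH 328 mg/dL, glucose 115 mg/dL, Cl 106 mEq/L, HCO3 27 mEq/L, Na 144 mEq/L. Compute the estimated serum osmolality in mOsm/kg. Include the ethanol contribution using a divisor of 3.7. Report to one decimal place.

Calculated osmolality = 2·Na + glucose/18 + urea + ethanol/3.7
= 2·144 + 115/18 + 3.2 + 328/3.7
= 288 + 6.39 + 3.20 + 88.65
= 386.24 mOsm/kg

386.2 mOsm/kg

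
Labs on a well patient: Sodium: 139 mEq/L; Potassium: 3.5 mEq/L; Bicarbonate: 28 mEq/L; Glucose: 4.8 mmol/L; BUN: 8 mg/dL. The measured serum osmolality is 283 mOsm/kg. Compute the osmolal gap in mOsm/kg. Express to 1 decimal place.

-2.7 mOsm/kg

Calculated osmolality = 2·Na + glucose + BUN/2.8
= 2·139 + 4.8 + 8/2.8
= 278 + 4.80 + 2.86
= 285.66 mOsm/kg ≈ 285.7 mOsm/kg
Osmolar gap = measured − calculated = 283 − 285.7 = -2.7 mOsm/kg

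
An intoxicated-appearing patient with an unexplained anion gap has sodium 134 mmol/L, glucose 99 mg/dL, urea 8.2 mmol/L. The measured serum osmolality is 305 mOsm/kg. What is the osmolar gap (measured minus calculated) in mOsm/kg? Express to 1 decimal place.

23.3 mOsm/kg

Calculated osmolality = 2·Na + glucose/18 + urea
= 2·134 + 99/18 + 8.2
= 268 + 5.50 + 8.20
= 281.7 mOsm/kg ≈ 281.7 mOsm/kg
Osmolar gap = measured − calculated = 305 − 281.7 = 23.3 mOsm/kg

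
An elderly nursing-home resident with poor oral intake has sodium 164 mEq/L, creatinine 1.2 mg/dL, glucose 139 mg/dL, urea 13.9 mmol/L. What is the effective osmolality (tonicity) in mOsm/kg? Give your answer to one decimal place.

335.7 mOsm/kg

Effective osmolality excludes urea (freely permeant across cell membranes):
2·Na + glucose/18
= 2·164 + 139/18
= 328 + 7.72
= 335.72 mOsm/kg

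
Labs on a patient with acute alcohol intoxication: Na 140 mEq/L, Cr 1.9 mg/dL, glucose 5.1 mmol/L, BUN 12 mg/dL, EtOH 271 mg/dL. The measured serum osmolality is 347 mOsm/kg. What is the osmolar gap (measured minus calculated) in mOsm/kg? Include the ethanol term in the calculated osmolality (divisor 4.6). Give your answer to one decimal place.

Calculated osmolality = 2·Na + glucose + BUN/2.8 + ethanol/4.6
= 2·140 + 5.1 + 12/2.8 + 271/4.6
= 280 + 5.10 + 4.29 + 58.91
= 348.3 mOsm/kg ≈ 348.3 mOsm/kg
Osmolar gap = measured − calculated = 347 − 348.3 = -1.3 mOsm/kg

-1.3 mOsm/kg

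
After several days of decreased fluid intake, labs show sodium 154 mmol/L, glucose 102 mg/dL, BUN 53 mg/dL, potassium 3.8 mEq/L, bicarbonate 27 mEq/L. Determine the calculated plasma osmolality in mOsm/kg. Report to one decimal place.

332.6 mOsm/kg

Calculated osmolality = 2·Na + glucose/18 + BUN/2.8
= 2·154 + 102/18 + 53/2.8
= 308 + 5.67 + 18.93
= 332.6 mOsm/kg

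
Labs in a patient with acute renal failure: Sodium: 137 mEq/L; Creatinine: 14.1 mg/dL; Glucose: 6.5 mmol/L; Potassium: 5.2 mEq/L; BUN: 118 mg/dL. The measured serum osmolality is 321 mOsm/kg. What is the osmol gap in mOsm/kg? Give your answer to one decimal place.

Calculated osmolality = 2·Na + glucose + BUN/2.8
= 2·137 + 6.5 + 118/2.8
= 274 + 6.50 + 42.14
= 322.64 mOsm/kg ≈ 322.6 mOsm/kg
Osmolar gap = measured − calculated = 321 − 322.6 = -1.6 mOsm/kg

-1.6 mOsm/kg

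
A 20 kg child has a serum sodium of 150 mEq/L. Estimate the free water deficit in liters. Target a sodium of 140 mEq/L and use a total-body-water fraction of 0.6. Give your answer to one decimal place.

TBW = 0.6 · 20 = 12 L
Free water deficit = TBW · (Na/140 − 1)
= 12 · (150/140 − 1)
= 12 · 0.0714
= 0.86 L

0.9 L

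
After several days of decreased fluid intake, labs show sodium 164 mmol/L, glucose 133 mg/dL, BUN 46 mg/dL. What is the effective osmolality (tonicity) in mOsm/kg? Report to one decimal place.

335.4 mOsm/kg

Effective osmolality excludes urea (freely permeant across cell membranes):
2·Na + glucose/18
= 2·164 + 133/18
= 328 + 7.39
= 335.39 mOsm/kg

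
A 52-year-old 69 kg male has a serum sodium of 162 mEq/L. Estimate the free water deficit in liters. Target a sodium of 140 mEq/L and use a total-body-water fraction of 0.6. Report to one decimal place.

6.5 L

TBW = 0.6 · 69 = 41.4 L
Free water deficit = TBW · (Na/140 − 1)
= 41.4 · (162/140 − 1)
= 41.4 · 0.1571
= 6.5 L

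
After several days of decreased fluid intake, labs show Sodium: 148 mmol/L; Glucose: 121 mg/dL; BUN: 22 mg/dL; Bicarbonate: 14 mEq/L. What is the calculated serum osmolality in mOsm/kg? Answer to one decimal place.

310.6 mOsm/kg

Calculated osmolality = 2·Na + glucose/18 + BUN/2.8
= 2·148 + 121/18 + 22/2.8
= 296 + 6.72 + 7.86
= 310.58 mOsm/kg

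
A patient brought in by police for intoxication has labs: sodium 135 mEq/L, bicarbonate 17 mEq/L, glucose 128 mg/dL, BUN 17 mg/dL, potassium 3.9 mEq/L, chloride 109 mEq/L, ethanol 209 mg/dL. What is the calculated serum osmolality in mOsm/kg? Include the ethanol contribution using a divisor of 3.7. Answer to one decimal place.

Calculated osmolality = 2·Na + glucose/18 + BUN/2.8 + ethanol/3.7
= 2·135 + 128/18 + 17/2.8 + 209/3.7
= 270 + 7.11 + 6.07 + 56.49
= 339.67 mOsm/kg

339.7 mOsm/kg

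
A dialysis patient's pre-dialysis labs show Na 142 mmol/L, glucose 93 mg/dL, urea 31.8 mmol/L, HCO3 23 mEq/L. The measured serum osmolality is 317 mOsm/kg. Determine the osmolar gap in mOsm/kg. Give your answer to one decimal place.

-4.0 mOsm/kg

Calculated osmolality = 2·Na + glucose/18 + urea
= 2·142 + 93/18 + 31.8
= 284 + 5.17 + 31.80
= 320.97 mOsm/kg ≈ 321.0 mOsm/kg
Osmolar gap = measured − calculated = 317 − 321.0 = -4.0 mOsm/kg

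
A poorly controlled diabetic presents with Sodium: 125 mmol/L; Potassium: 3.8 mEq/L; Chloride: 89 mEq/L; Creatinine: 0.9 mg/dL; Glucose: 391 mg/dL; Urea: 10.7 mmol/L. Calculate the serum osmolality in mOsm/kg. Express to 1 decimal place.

282.4 mOsm/kg

Calculated osmolality = 2·Na + glucose/18 + urea
= 2·125 + 391/18 + 10.7
= 250 + 21.72 + 10.70
= 282.42 mOsm/kg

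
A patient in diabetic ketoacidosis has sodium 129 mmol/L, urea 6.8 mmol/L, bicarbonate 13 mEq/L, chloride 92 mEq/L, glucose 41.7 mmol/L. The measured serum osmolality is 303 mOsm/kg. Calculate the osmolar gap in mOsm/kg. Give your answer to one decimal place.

Calculated osmolality = 2·Na + glucose + urea
= 2·129 + 41.7 + 6.8
= 258 + 41.70 + 6.80
= 306.5 mOsm/kg ≈ 306.5 mOsm/kg
Osmolar gap = measured − calculated = 303 − 306.5 = -3.5 mOsm/kg

-3.5 mOsm/kg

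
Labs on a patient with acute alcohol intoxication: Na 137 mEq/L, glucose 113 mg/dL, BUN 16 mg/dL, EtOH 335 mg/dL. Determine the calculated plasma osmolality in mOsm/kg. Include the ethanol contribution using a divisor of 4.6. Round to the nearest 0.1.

Calculated osmolality = 2·Na + glucose/18 + BUN/2.8 + ethanol/4.6
= 2·137 + 113/18 + 16/2.8 + 335/4.6
= 274 + 6.28 + 5.71 + 72.83
= 358.82 mOsm/kg

358.8 mOsm/kg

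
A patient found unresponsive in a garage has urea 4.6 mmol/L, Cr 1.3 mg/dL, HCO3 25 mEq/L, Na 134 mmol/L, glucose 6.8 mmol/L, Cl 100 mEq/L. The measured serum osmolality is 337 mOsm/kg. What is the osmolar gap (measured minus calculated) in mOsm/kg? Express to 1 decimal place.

57.6 mOsm/kg

Calculated osmolality = 2·Na + glucose + urea
= 2·134 + 6.8 + 4.6
= 268 + 6.80 + 4.60
= 279.4 mOsm/kg ≈ 279.4 mOsm/kg
Osmolar gap = measured − calculated = 337 − 279.4 = 57.6 mOsm/kg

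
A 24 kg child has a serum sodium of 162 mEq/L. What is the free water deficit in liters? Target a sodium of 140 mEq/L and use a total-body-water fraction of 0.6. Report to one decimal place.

2.3 L

TBW = 0.6 · 24 = 14.4 L
Free water deficit = TBW · (Na/140 − 1)
= 14.4 · (162/140 − 1)
= 14.4 · 0.1571
= 2.26 L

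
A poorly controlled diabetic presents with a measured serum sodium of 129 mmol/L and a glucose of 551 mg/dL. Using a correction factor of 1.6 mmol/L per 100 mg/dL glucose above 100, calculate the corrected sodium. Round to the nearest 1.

136 mmol/L

Corrected Na = measured Na + 1.6 · (glucose − 100)/100
= 129 + 1.6 · (551 − 100)/100
= 129 + 7.2
= 136.2 mmol/L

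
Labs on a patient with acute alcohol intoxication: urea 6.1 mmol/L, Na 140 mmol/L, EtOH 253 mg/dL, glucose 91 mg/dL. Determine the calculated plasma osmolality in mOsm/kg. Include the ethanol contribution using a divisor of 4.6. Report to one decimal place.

Calculated osmolality = 2·Na + glucose/18 + urea + ethanol/4.6
= 2·140 + 91/18 + 6.1 + 253/4.6
= 280 + 5.06 + 6.10 + 55
= 346.16 mOsm/kg

346.2 mOsm/kg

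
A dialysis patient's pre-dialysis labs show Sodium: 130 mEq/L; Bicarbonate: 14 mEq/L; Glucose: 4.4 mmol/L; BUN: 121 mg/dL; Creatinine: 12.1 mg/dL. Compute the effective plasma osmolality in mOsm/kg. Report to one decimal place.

Effective osmolality excludes urea (freely permeant across cell membranes):
2·Na + glucose
= 2·130 + 4.4
= 260 + 4.4
= 264.4 mOsm/kg

264.4 mOsm/kg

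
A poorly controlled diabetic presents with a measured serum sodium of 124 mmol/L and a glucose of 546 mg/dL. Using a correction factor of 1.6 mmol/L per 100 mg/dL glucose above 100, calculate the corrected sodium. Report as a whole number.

131 mmol/L

Corrected Na = measured Na + 1.6 · (glucose − 100)/100
= 124 + 1.6 · (546 − 100)/100
= 124 + 7.1
= 131.1 mmol/L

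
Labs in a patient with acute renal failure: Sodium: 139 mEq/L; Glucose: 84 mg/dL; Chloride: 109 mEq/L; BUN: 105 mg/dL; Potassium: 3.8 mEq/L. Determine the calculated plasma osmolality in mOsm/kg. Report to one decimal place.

320.2 mOsm/kg

Calculated osmolality = 2·Na + glucose/18 + BUN/2.8
= 2·139 + 84/18 + 105/2.8
= 278 + 4.67 + 37.50
= 320.17 mOsm/kg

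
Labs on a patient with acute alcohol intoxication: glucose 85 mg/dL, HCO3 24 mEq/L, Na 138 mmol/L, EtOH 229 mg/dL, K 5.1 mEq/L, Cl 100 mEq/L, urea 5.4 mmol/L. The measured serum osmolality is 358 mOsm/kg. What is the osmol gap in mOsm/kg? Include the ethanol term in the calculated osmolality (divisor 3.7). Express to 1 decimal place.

Calculated osmolality = 2·Na + glucose/18 + urea + ethanol/3.7
= 2·138 + 85/18 + 5.4 + 229/3.7
= 276 + 4.72 + 5.40 + 61.89
= 348.01 mOsm/kg ≈ 348.0 mOsm/kg
Osmolar gap = measured − calculated = 358 − 348.0 = 10.0 mOsm/kg

10.0 mOsm/kg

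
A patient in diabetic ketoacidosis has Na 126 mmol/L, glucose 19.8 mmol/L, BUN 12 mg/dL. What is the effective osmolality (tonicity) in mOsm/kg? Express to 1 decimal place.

271.8 mOsm/kg

Effective osmolality excludes urea (freely permeant across cell membranes):
2·Na + glucose
= 2·126 + 19.8
= 252 + 19.8
= 271.8 mOsm/kg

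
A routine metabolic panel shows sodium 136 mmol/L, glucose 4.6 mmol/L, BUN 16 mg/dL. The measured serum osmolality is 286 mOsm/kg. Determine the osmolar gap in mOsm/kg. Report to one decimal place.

Calculated osmolality = 2·Na + glucose + BUN/2.8
= 2·136 + 4.6 + 16/2.8
= 272 + 4.60 + 5.71
= 282.31 mOsm/kg ≈ 282.3 mOsm/kg
Osmolar gap = measured − calculated = 286 − 282.3 = 3.7 mOsm/kg

3.7 mOsm/kg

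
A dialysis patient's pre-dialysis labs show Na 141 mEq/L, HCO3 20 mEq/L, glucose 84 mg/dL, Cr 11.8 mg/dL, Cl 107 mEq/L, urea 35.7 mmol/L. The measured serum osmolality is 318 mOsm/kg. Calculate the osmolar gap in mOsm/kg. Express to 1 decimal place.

-4.4 mOsm/kg

Calculated osmolality = 2·Na + glucose/18 + urea
= 2·141 + 84/18 + 35.7
= 282 + 4.67 + 35.70
= 322.37 mOsm/kg ≈ 322.4 mOsm/kg
Osmolar gap = measured − calculated = 318 − 322.4 = -4.4 mOsm/kg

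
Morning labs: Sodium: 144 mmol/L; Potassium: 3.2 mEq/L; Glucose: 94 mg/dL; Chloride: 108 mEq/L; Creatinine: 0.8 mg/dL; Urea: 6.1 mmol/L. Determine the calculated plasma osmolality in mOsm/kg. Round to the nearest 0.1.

299.3 mOsm/kg

Calculated osmolality = 2·Na + glucose/18 + urea
= 2·144 + 94/18 + 6.1
= 288 + 5.22 + 6.10
= 299.32 mOsm/kg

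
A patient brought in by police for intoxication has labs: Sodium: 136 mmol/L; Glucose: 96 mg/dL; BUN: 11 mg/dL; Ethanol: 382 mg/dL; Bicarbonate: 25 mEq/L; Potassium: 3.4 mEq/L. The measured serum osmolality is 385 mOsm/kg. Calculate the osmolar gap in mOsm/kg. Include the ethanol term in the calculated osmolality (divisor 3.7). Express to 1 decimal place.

Calculated osmolality = 2·Na + glucose/18 + BUN/2.8 + ethanol/3.7
= 2·136 + 96/18 + 11/2.8 + 382/3.7
= 272 + 5.33 + 3.93 + 103.24
= 384.5 mOsm/kg ≈ 384.5 mOsm/kg
Osmolar gap = measured − calculated = 385 − 384.5 = 0.5 mOsm/kg

0.5 mOsm/kg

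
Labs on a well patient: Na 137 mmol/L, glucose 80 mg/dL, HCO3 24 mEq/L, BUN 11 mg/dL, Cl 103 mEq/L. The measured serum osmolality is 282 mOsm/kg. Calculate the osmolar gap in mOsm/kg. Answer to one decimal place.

Calculated osmolality = 2·Na + glucose/18 + BUN/2.8
= 2·137 + 80/18 + 11/2.8
= 274 + 4.44 + 3.93
= 282.37 mOsm/kg ≈ 282.4 mOsm/kg
Osmolar gap = measured − calculated = 282 − 282.4 = -0.4 mOsm/kg

-0.4 mOsm/kg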